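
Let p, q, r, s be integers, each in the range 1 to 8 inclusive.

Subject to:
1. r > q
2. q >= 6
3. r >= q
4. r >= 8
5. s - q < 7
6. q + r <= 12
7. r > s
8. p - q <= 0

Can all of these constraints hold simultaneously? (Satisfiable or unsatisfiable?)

From constraint 2: q ≥ 6. From constraint 4: r ≥ 8. Hence q + r ≥ 14. But constraint 6 requires q + r ≤ 12, and 12 < 14. Contradiction.

Unsatisfiable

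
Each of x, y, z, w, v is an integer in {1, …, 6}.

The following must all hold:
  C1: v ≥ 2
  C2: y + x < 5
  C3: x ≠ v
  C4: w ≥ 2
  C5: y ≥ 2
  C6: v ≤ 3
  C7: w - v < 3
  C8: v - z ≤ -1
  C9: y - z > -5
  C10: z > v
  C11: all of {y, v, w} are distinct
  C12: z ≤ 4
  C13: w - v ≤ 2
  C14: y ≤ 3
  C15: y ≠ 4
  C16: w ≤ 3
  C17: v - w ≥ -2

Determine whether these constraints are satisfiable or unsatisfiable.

Unsatisfiable

Constraints 1, 4, 5, 6, 14, and 16 confine each of y, v, w to the 2 values {2, 3}.
Constraint 11 requires all 3 of them to be distinct, but only 2 values are available — impossible by the pigeonhole principle.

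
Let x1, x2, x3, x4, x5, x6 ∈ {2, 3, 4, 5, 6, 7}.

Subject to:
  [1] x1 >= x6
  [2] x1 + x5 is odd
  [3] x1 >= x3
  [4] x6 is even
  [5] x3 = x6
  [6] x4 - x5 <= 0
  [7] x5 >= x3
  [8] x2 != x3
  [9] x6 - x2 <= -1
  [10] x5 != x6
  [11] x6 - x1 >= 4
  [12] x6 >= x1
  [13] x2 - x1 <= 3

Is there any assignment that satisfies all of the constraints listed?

Unsatisfiable

Constraints 9, 11, and 13 give x2 − x6 ≥ 1, x6 − x1 ≥ 4, x1 − x2 ≥ -3.
Adding all 3 inequalities: the left sides telescope to 0, and the right sides sum to 1 + 4 + (-3) = 2. So 0 ≥ 2, which is false.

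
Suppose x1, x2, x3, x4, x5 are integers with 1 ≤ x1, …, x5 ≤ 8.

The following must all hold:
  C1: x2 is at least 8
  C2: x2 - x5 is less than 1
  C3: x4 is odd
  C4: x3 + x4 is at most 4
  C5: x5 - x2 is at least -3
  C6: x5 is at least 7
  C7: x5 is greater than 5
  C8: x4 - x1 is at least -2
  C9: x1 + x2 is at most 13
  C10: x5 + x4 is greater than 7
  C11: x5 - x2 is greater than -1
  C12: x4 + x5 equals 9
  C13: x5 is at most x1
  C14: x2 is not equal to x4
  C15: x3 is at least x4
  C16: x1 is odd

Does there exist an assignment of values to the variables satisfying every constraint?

From constraints 6 and 13: x1 ≥ x5 ≥ 7. From constraint 1: x2 ≥ 8. Hence x1 + x2 ≥ 15. But constraint 9 requires x1 + x2 ≤ 13, and 13 < 15. Contradiction.

Unsatisfiable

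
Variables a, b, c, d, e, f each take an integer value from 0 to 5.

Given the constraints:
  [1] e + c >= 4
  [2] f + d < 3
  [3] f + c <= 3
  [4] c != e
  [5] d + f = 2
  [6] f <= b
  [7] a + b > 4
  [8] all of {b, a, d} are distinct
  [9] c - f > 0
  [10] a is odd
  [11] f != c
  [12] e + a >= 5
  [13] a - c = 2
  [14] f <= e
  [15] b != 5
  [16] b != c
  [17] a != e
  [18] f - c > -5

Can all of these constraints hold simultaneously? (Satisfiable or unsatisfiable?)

Satisfiable

Setting (a, b, c, d, e, f) = (5, 0, 3, 2, 2, 0) satisfies everything: constraint 1: e + c = 5; constraint 2: f + d = 2, and the others follow.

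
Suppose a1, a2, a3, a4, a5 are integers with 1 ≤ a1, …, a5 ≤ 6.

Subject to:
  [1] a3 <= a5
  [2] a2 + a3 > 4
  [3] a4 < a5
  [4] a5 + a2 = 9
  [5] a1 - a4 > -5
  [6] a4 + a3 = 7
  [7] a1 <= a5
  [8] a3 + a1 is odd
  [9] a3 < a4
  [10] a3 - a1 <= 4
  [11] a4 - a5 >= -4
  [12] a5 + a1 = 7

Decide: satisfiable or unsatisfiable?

Satisfiable

Try a1 = 1, a2 = 3, a3 = 2, a4 = 5, a5 = 6.
Check constraint 2: a2 + a3 = 5; constraint 4: a5 + a2 = 9. The remaining constraints are straightforward to verify.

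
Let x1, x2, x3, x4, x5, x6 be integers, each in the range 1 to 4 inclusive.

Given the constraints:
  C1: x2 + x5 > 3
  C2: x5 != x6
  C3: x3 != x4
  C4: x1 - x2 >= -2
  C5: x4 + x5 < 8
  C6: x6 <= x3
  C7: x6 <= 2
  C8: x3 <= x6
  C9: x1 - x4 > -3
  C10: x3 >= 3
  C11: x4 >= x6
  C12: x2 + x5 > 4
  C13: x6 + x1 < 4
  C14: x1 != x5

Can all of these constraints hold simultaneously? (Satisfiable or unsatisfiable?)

From constraints 8 and 10: x6 ≥ x3 and x3 ≥ 3, so x6 ≥ 3. From constraint 7: x6 ≤ 2. But 2 < 3, so no value of x6 works.

Unsatisfiable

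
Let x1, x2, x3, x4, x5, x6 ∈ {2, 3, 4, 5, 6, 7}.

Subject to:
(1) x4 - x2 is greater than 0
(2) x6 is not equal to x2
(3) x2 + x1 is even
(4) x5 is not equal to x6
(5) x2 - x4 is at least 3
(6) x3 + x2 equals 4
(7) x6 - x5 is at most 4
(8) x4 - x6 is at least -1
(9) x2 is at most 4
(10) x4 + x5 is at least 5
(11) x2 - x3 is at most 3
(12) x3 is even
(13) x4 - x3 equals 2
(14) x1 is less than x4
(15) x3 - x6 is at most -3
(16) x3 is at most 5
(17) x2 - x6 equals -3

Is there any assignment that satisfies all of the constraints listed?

Unsatisfiable

Constraints 5, 8, 11, and 15 give x4 − x6 ≥ -1, x6 − x3 ≥ 3, x3 − x2 ≥ -3, x2 − x4 ≥ 3.
Adding all 4 inequalities: the left sides telescope to 0, and the right sides sum to (-1) + 3 + (-3) + 3 = 2. So 0 ≥ 2, which is false.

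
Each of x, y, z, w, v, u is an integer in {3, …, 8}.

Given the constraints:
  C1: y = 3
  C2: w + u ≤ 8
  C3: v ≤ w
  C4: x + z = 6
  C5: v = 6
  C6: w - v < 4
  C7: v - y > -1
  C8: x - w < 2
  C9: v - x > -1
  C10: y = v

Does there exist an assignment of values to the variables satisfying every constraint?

Unsatisfiable

Constraint 1 fixes y = 3 and constraint 5 fixes v = 6, but constraint 10 requires y = v. Since 3 ≠ 6, contradiction.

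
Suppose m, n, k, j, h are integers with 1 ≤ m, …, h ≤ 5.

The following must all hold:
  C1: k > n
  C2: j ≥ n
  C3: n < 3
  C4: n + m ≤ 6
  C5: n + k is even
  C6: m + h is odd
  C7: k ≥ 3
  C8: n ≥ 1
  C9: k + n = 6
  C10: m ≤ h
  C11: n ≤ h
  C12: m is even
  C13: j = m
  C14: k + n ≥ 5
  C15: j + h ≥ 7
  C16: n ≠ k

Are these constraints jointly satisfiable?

Setting (m, n, k, j, h) = (2, 2, 4, 2, 5) satisfies everything: constraint 4: n + m = 4; constraint 9: k + n = 6, and the others follow.

Satisfiable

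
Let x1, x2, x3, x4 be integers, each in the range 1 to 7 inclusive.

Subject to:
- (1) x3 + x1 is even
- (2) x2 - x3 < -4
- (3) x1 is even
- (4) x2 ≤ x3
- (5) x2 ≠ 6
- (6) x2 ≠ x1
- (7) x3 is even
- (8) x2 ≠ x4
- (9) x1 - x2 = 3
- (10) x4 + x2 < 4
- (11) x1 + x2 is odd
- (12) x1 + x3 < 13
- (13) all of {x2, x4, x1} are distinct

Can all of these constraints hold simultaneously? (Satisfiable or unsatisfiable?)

Satisfiable

One satisfying assignment is x1 = 4, x2 = 1, x3 = 6, x4 = 2.
For the less obvious constraints — constraint 2: x2 - x3 = -5; constraint 9: x1 - x2 = 3 — and the others hold by inspection.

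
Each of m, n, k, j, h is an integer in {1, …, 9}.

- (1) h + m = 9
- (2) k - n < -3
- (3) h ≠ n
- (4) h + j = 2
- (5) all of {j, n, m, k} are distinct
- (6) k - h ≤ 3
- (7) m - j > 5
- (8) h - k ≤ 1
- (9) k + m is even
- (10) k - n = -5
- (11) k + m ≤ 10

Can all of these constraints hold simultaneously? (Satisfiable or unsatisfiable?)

Satisfiable

The assignment m = 8, n = 7, k = 2, j = 1, h = 1 works:
  constraint 1 holds since h + m = 9.
  constraint 2 holds since k - n = -5.
The rest check out directly.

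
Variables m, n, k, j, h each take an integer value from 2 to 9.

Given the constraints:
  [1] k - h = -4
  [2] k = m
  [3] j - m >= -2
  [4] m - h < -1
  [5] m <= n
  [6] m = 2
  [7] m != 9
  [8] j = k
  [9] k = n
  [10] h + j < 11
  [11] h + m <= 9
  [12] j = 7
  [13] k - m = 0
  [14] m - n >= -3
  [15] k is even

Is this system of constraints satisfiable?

Unsatisfiable

Constraint 12 fixes j = 7 and constraint 6 fixes m = 2. Constraints 2 and 8 give j = k = m, so j = m. But 7 ≠ 2 — contradiction.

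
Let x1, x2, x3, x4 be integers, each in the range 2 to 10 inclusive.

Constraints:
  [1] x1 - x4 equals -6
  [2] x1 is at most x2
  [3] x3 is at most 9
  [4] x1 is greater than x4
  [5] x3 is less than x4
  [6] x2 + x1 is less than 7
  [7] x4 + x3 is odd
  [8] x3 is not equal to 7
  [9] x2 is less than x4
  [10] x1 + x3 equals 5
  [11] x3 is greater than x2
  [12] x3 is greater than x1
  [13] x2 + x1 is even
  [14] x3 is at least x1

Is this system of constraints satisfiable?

Constraints 2, 4, 5, and 11 give x2 < x3, x3 < x4, x4 < x1, x1 ≤ x2. Chaining: x2 < x3 < x4 < x1 ≤ x2, which forces x2 < x2 — impossible.

Unsatisfiable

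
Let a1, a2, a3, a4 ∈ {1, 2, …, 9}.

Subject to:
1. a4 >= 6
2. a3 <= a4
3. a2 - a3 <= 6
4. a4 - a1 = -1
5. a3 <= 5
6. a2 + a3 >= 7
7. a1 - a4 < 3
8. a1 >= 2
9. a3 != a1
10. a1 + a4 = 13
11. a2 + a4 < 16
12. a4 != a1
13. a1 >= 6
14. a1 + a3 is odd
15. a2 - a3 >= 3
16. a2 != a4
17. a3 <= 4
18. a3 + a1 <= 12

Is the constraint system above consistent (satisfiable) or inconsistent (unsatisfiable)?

Satisfiable

One satisfying assignment is a1 = 7, a2 = 7, a3 = 2, a4 = 6.
For the less obvious constraints — constraint 3: a2 - a3 = 5; constraint 4: a4 - a1 = -1; constraint 6: a2 + a3 = 9 — and the others hold by inspection.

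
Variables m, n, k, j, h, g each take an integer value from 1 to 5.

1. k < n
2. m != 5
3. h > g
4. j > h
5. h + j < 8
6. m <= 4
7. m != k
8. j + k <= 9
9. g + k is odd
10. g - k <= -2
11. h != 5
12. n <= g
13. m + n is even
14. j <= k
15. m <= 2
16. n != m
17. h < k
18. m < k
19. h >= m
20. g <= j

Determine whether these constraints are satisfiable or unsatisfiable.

Unsatisfiable

Constraints 1, 3, 4, 12, and 14 give g < h, h < j, j ≤ k, k < n, n ≤ g. Chaining: g < h < j ≤ k < n ≤ g, which forces g < g — impossible.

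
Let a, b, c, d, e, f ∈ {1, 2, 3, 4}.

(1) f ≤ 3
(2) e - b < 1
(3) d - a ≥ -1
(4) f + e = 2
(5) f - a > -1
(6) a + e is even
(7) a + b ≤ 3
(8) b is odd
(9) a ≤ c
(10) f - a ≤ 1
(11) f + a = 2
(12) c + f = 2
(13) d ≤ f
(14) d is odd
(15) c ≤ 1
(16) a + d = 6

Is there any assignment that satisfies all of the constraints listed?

From constraints 9 and 15: a ≤ c ≤ 1. From constraints 1 and 13: d ≤ f ≤ 3. Hence a + d ≤ 4. But constraint 16 requires a + d = 6, and 6 > 4. Contradiction.

Unsatisfiable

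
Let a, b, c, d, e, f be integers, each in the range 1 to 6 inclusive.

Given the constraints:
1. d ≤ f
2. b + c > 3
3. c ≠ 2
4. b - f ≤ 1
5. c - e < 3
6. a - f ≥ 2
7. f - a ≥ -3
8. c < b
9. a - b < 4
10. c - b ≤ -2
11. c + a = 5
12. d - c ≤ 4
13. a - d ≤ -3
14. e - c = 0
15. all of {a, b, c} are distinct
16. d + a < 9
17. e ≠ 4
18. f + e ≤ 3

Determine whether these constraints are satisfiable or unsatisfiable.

Unsatisfiable

Constraints 4, 6, 10, 12, and 13 give b − c ≥ 2, c − d ≥ -4, d − a ≥ 3, a − f ≥ 2, f − b ≥ -1.
Adding all 5 inequalities: the left sides telescope to 0, and the right sides sum to 2 + (-4) + 3 + 2 + (-1) = 2. So 0 ≥ 2, which is false.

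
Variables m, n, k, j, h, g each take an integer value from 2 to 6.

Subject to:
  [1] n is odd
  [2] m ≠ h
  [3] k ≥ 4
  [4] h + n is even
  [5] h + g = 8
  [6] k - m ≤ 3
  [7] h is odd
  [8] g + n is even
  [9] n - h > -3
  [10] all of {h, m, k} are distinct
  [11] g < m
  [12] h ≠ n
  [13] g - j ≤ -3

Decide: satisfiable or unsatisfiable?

Take m = 4, n = 3, k = 6, j = 6, h = 5, g = 3. Then constraint 5: h + g = 8; constraint 6: k - m = 2; constraint 9: n - h = -2, and every other listed constraint is also met.

Satisfiable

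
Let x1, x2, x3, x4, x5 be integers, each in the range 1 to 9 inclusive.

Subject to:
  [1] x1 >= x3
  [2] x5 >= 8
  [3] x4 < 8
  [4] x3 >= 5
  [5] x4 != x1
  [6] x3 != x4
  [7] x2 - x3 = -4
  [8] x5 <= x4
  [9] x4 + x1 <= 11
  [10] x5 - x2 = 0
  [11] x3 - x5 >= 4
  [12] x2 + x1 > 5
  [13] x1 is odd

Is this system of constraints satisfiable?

From constraints 2 and 8: x4 ≥ x5 ≥ 8. From constraints 1 and 4: x1 ≥ x3 ≥ 5. Hence x4 + x1 ≥ 13. But constraint 9 requires x4 + x1 ≤ 11, and 11 < 13. Contradiction.

Unsatisfiable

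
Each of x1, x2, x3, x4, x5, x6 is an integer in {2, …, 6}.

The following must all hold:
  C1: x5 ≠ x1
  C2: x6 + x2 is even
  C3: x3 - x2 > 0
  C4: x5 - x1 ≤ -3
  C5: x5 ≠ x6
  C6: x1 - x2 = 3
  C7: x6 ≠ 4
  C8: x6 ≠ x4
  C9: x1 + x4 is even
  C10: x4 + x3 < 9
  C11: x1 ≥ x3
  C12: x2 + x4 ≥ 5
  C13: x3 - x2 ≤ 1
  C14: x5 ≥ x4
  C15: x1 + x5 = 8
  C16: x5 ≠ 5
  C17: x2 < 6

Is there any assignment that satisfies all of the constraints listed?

Satisfiable

Take x1 = 6, x2 = 3, x3 = 4, x4 = 2, x5 = 2, x6 = 3. Then constraint 3: x3 - x2 = 1; constraint 4: x5 - x1 = -4, and every other listed constraint is also met.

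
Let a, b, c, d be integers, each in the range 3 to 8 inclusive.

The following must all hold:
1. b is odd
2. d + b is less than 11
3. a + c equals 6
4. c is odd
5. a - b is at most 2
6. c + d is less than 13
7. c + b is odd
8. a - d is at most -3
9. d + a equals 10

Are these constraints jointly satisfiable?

Constraint 4 makes c odd and constraint 1 makes b odd, so c + b must be even. Constraint 7 says c + b is odd — contradiction.

Unsatisfiable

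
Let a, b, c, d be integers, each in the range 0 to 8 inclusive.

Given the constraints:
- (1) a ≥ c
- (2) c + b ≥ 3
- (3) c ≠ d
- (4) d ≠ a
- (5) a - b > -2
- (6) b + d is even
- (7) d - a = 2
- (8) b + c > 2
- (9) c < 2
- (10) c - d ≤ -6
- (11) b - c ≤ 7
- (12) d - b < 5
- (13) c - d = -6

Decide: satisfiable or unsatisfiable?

Take a = 4, b = 4, c = 0, d = 6. Then constraint 2: c + b = 4; constraint 5: a - b = 0; constraint 7: d - a = 2, and every other listed constraint is also met.

Satisfiable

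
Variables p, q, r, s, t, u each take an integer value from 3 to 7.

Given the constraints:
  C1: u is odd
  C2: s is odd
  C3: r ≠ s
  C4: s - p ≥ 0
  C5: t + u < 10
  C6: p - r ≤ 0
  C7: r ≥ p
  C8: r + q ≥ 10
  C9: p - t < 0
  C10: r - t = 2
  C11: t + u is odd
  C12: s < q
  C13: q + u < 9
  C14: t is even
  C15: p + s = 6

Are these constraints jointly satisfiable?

One satisfying assignment is p = 3, q = 4, r = 6, s = 3, t = 4, u = 3.
For the less obvious constraints — constraint 4: s - p = 0; constraint 5: t + u = 7; constraint 6: p - r = -3 — and the others hold by inspection.

Satisfiable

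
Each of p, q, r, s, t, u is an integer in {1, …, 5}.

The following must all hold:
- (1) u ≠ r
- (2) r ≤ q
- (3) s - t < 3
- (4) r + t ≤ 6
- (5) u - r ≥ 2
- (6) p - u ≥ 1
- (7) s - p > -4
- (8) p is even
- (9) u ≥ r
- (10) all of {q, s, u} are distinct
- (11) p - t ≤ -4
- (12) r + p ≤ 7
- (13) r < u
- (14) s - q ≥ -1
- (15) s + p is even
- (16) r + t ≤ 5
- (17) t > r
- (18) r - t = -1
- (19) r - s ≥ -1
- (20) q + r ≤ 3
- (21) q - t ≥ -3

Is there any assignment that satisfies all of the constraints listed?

Unsatisfiable

Constraints 5, 6, 11, 14, 19, and 21 give p − u ≥ 1, u − r ≥ 2, r − s ≥ -1, s − q ≥ -1, q − t ≥ -3, t − p ≥ 4.
Adding all 6 inequalities: the left sides telescope to 0, and the right sides sum to 1 + 2 + (-1) + (-1) + (-3) + 4 = 2. So 0 ≥ 2, which is false.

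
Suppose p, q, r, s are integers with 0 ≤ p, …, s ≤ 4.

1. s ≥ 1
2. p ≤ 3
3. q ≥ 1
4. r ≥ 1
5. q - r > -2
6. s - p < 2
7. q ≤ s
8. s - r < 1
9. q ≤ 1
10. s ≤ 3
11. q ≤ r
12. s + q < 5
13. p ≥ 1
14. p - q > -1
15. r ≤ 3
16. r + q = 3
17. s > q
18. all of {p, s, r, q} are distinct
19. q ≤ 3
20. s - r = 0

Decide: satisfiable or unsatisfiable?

Constraints 1, 2, 3, 4, 10, 13, 15, and 19 confine each of p, s, r, q to the 3 values {1, …, 3}.
Constraint 18 requires all 4 of them to be distinct, but only 3 values are available — impossible by the pigeonhole principle.

Unsatisfiable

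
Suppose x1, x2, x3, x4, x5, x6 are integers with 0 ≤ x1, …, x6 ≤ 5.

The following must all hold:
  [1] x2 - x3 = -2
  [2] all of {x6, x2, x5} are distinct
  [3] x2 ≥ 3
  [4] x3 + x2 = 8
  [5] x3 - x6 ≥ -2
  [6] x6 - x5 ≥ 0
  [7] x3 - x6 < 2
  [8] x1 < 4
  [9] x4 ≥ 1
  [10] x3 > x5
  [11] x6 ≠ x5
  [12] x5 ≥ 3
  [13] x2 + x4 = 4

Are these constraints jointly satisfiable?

The assignment x1 = 3, x2 = 3, x3 = 5, x4 = 1, x5 = 4, x6 = 5 works:
  constraint 1 holds since x2 - x3 = -2.
  constraint 4 holds since x3 + x2 = 8.
The rest check out directly.

Satisfiable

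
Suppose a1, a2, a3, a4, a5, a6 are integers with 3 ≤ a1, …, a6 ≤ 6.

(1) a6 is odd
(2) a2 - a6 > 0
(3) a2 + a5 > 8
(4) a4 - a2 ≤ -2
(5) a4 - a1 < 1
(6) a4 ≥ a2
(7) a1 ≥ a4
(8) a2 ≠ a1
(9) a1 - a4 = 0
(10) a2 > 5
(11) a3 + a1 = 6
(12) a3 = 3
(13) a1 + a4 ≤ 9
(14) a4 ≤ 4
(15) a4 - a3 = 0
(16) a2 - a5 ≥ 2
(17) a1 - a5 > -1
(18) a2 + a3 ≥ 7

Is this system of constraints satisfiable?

From constraint 10: a2 ≥ 6. From constraints 6 and 14: a2 ≤ a4 and a4 ≤ 4, so a2 ≤ 4. But 4 < 6, so no value of a2 works.

Unsatisfiable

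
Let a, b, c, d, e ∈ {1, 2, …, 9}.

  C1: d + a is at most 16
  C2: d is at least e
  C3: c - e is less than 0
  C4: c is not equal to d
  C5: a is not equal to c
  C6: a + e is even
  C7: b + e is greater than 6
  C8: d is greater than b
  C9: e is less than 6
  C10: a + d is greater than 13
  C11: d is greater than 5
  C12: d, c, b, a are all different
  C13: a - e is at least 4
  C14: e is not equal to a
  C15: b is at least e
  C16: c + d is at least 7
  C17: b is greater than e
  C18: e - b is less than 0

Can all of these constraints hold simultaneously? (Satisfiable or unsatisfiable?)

Setting (a, b, c, d, e) = (7, 4, 2, 8, 3) satisfies everything: constraint 1: d + a = 15; constraint 3: c - e = -1, and the others follow.

Satisfiable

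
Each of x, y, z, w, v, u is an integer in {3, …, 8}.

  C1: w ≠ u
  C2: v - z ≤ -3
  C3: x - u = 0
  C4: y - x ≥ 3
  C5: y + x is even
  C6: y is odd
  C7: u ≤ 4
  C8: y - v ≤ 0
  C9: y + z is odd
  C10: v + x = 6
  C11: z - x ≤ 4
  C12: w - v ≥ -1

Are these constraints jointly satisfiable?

Unsatisfiable

Constraints 2, 4, 8, and 11 give x − z ≥ -4, z − v ≥ 3, v − y ≥ 0, y − x ≥ 3.
Adding all 4 inequalities: the left sides telescope to 0, and the right sides sum to (-4) + 3 + 0 + 3 = 2. So 0 ≥ 2, which is false.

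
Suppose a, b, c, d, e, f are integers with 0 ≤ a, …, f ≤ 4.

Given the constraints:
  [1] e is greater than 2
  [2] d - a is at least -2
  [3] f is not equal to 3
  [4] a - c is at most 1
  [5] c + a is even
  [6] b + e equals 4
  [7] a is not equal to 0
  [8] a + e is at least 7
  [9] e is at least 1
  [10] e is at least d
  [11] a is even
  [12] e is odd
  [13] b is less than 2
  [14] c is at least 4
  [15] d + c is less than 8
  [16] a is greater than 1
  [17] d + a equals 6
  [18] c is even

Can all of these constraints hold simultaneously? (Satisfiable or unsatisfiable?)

The assignment a = 4, b = 1, c = 4, d = 2, e = 3, f = 2 works:
  constraint 2 holds since d - a = -2.
  constraint 4 holds since a - c = 0.
  constraint 6 holds since b + e = 4.
The rest check out directly.

Satisfiable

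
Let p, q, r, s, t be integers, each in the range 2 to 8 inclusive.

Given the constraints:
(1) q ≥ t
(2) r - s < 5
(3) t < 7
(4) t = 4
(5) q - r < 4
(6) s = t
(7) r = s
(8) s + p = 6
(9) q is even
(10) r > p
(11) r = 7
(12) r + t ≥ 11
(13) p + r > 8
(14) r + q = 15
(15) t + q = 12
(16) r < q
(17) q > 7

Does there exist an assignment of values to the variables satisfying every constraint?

Unsatisfiable

Constraint 11 fixes r = 7 and constraint 4 fixes t = 4. Constraints 6 and 7 give r = s = t, so r = t. But 7 ≠ 4 — contradiction.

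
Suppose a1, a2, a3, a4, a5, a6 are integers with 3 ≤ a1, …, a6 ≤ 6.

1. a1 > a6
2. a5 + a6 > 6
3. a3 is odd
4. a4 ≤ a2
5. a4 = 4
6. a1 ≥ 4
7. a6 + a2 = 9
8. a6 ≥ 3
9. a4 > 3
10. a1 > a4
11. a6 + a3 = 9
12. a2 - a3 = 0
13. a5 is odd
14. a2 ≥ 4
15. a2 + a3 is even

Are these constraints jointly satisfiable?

Satisfiable

The assignment a1 = 5, a2 = 5, a3 = 5, a4 = 4, a5 = 3, a6 = 4 works:
  constraint 2 holds since a5 + a6 = 7.
  constraint 7 holds since a6 + a2 = 9.
The rest check out directly.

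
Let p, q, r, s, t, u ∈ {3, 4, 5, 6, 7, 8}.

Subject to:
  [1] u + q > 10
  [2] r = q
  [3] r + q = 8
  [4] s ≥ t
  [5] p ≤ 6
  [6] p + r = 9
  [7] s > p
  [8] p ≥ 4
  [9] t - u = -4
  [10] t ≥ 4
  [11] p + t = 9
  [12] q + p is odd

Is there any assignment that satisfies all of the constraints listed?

Satisfiable

Try p = 5, q = 4, r = 4, s = 6, t = 4, u = 8.
Check constraint 1: u + q = 12; constraint 3: r + q = 8; constraint 6: p + r = 9. The remaining constraints are straightforward to verify.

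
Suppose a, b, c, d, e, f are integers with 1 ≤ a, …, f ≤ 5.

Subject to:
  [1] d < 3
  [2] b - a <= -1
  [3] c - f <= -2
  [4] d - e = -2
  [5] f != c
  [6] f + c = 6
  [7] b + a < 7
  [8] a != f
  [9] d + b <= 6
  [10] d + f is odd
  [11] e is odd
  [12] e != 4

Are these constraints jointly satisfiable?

Setting (a, b, c, d, e, f) = (3, 2, 2, 1, 3, 4) satisfies everything: constraint 2: b - a = -1; constraint 3: c - f = -2, and the others follow.

Satisfiable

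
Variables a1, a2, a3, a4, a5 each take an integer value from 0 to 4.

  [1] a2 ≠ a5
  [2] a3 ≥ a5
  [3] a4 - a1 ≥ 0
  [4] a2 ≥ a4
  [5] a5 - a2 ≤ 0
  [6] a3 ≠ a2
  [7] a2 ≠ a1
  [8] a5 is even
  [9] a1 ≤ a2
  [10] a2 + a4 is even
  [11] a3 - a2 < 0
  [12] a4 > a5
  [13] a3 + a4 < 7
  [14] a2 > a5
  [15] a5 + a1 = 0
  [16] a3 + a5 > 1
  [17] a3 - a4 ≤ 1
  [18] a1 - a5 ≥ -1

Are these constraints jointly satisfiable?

Satisfiable

Take a1 = 0, a2 = 3, a3 = 2, a4 = 3, a5 = 0. Then constraint 3: a4 - a1 = 3; constraint 5: a5 - a2 = -3; constraint 11: a3 - a2 = -1, and every other listed constraint is also met.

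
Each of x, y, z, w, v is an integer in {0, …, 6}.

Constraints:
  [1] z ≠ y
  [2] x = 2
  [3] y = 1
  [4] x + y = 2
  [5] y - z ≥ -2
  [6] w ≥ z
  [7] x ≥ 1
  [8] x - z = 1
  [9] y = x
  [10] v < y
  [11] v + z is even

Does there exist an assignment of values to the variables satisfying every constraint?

Constraint 3 fixes y = 1 and constraint 2 fixes x = 2, but constraint 9 requires y = x. Since 1 ≠ 2, contradiction.

Unsatisfiable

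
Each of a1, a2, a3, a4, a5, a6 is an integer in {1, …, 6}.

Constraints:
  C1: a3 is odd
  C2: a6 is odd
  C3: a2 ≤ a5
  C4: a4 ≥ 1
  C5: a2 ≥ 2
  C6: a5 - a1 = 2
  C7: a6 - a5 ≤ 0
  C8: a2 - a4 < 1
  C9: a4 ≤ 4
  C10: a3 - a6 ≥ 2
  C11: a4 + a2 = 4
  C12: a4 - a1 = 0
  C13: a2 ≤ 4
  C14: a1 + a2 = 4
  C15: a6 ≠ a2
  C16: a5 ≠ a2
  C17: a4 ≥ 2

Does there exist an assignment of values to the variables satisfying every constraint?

Satisfiable

The assignment a1 = 2, a2 = 2, a3 = 5, a4 = 2, a5 = 4, a6 = 1 works:
  constraint 6 holds since a5 - a1 = 2.
  constraint 7 holds since a6 - a5 = -3.
The rest check out directly.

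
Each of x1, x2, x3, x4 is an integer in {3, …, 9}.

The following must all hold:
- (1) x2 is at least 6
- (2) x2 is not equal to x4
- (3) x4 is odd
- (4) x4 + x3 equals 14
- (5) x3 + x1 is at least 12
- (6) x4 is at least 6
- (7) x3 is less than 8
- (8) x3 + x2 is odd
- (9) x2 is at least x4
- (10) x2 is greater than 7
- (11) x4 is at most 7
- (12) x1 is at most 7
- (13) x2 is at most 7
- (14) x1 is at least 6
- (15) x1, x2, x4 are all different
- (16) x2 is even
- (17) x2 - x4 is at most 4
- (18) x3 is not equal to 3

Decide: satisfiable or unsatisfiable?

Constraints 1, 6, 11, 12, 13, and 14 confine each of x1, x2, x4 to the 2 values {6, 7}.
Constraint 15 requires all 3 of them to be distinct, but only 2 values are available — impossible by the pigeonhole principle.

Unsatisfiable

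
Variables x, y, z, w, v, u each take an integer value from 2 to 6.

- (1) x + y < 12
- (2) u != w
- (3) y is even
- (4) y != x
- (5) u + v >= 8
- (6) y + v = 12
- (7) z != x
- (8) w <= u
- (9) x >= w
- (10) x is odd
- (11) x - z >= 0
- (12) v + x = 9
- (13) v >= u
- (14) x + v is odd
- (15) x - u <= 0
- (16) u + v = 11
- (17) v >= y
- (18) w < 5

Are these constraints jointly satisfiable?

Satisfiable

The assignment x = 3, y = 6, z = 2, w = 2, v = 6, u = 5 works:
  constraint 1 holds since x + y = 9.
  constraint 5 holds since u + v = 11.
  constraint 6 holds since y + v = 12.
The rest check out directly.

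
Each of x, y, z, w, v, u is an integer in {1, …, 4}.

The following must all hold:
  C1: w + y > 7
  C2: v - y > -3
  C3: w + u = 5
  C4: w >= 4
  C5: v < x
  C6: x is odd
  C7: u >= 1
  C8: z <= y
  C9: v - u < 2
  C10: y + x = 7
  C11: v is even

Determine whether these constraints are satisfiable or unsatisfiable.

Setting (x, y, z, w, v, u) = (3, 4, 3, 4, 2, 1) satisfies everything: constraint 1: w + y = 8; constraint 2: v - y = -2; constraint 3: w + u = 5, and the others follow.

Satisfiable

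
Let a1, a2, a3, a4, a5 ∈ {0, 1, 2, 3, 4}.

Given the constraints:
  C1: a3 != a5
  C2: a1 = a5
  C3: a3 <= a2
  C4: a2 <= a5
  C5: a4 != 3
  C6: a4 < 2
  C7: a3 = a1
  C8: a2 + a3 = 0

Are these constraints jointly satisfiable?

From constraints 2 and 7, a3 = a1 = a5, so a3 = a5. But constraint 1 says a3 ≠ a5. Contradiction.

Unsatisfiable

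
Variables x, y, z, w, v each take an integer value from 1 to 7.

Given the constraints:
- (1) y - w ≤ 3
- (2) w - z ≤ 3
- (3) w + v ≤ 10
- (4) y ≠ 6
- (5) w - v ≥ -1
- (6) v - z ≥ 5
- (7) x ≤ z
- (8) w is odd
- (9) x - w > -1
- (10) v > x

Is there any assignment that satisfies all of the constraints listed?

Constraints 2, 5, and 6 give z − w ≥ -3, w − v ≥ -1, v − z ≥ 5.
Adding all 3 inequalities: the left sides telescope to 0, and the right sides sum to (-3) + (-1) + 5 = 1. So 0 ≥ 1, which is false.

Unsatisfiable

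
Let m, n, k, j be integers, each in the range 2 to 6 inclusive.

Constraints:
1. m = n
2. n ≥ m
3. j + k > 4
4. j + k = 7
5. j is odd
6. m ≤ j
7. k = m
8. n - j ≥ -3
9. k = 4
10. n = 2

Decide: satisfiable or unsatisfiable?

Unsatisfiable

Constraint 9 fixes k = 4 and constraint 10 fixes n = 2. Constraints 1 and 7 give k = m = n, so k = n. But 4 ≠ 2 — contradiction.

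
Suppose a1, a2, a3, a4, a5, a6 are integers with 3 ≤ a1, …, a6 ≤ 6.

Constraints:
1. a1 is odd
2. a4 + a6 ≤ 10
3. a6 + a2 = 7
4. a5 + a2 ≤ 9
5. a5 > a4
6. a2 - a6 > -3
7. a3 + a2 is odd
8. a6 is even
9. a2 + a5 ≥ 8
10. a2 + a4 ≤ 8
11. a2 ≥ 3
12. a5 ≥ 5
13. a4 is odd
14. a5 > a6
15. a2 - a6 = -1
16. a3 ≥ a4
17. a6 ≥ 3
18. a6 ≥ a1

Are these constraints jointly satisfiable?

The assignment a1 = 3, a2 = 3, a3 = 6, a4 = 3, a5 = 6, a6 = 4 works:
  constraint 2 holds since a4 + a6 = 7.
  constraint 3 holds since a6 + a2 = 7.
The rest check out directly.

Satisfiable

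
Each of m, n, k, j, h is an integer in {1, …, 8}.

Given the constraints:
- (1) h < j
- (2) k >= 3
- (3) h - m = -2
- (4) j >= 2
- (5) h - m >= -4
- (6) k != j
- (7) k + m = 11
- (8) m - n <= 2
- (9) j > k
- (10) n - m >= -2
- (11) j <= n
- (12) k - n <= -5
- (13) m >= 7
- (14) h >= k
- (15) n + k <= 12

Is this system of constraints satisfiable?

One satisfying assignment is m = 8, n = 8, k = 3, j = 7, h = 6.
For the less obvious constraints — constraint 3: h - m = -2; constraint 5: h - m = -2 — and the others hold by inspection.

Satisfiable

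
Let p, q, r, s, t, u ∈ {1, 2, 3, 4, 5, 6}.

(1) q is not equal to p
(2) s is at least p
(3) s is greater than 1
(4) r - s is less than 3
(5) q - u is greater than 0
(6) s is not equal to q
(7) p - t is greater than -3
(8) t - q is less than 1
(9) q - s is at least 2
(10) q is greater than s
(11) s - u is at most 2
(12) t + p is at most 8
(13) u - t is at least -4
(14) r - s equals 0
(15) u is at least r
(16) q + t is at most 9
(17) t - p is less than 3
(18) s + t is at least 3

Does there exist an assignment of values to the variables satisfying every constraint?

Take p = 2, q = 4, r = 2, s = 2, t = 4, u = 2. Then constraint 4: r - s = 0; constraint 5: q - u = 2, and every other listed constraint is also met.

Satisfiable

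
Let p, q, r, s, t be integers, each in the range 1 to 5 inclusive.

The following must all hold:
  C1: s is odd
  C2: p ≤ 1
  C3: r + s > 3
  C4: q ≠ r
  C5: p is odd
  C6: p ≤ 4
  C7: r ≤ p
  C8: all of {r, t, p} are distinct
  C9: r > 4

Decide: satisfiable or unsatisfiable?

Unsatisfiable

From constraint 9: r ≥ 5. From constraints 6 and 7: r ≤ p and p ≤ 4, so r ≤ 4. But 4 < 5, so no value of r works.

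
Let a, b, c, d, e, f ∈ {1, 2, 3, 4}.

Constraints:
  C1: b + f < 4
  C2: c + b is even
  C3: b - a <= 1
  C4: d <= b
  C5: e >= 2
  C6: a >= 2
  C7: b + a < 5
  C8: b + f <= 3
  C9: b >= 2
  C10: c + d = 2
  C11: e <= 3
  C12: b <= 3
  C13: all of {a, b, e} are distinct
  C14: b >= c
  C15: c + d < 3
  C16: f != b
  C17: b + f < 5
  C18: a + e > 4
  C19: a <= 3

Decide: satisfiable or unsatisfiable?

Unsatisfiable

Constraints 5, 6, 9, 11, 12, and 19 confine each of a, b, e to the 2 values {2, 3}.
Constraint 13 requires all 3 of them to be distinct, but only 2 values are available — impossible by the pigeonhole principle.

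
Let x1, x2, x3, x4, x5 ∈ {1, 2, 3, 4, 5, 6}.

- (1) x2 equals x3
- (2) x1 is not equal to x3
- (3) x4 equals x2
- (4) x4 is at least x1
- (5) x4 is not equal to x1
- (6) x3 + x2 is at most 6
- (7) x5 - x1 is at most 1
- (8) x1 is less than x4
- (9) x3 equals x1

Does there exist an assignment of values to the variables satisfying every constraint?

Unsatisfiable

From constraints 1, 3, and 9, x4 = x2 = x3 = x1, so x4 = x1. But constraint 5 says x4 ≠ x1. Contradiction.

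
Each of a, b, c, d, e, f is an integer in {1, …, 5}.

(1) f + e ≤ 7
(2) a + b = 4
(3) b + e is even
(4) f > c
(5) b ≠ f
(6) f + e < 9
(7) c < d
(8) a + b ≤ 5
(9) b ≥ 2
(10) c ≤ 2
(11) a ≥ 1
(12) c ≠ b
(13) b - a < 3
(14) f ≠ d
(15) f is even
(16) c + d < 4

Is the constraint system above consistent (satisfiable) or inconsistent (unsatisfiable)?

The assignment a = 1, b = 3, c = 1, d = 2, e = 3, f = 4 works:
  constraint 1 holds since f + e = 7.
  constraint 2 holds since a + b = 4.
The rest check out directly.

Satisfiable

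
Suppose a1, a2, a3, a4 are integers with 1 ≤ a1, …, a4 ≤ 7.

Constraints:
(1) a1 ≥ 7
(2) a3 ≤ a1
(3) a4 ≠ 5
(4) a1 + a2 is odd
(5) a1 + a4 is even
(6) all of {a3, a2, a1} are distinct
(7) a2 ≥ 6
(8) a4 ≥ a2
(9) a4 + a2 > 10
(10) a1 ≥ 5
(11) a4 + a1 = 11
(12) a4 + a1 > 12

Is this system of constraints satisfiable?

From constraints 7 and 8: a4 ≥ a2 ≥ 6. From constraint 1: a1 ≥ 7. Hence a4 + a1 ≥ 13. But constraint 11 requires a4 + a1 = 11, and 11 < 13. Contradiction.

Unsatisfiable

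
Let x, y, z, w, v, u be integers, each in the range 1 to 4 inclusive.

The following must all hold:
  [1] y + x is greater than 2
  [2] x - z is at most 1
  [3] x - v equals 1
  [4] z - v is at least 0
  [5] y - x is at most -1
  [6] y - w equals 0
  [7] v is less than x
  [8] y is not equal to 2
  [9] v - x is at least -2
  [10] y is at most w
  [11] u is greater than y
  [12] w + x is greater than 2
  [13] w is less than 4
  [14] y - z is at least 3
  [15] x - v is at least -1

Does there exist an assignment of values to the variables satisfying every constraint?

Unsatisfiable

Constraints 4, 5, 9, and 14 give z − v ≥ 0, v − x ≥ -2, x − y ≥ 1, y − z ≥ 3.
Adding all 4 inequalities: the left sides telescope to 0, and the right sides sum to 0 + (-2) + 1 + 3 = 2. So 0 ≥ 2, which is false.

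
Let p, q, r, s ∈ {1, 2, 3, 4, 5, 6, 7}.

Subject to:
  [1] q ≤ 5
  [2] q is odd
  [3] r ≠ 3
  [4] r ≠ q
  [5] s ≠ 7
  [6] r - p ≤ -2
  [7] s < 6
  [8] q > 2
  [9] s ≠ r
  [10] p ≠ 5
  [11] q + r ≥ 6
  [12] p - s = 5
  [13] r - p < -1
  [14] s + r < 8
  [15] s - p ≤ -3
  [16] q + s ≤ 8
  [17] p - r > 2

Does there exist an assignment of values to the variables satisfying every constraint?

Satisfiable

The assignment p = 7, q = 3, r = 4, s = 2 works:
  constraint 6 holds since r - p = -3.
  constraint 11 holds since q + r = 7.
  constraint 12 holds since p - s = 5.
The rest check out directly.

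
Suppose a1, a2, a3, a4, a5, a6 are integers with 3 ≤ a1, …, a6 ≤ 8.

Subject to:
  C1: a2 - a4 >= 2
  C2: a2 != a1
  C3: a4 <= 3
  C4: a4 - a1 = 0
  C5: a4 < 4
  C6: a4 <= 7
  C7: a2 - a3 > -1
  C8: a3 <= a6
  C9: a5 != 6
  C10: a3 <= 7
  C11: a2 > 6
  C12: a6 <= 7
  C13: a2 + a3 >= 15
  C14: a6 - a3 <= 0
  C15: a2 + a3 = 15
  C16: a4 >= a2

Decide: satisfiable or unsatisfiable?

From constraints 6 and 16: a2 ≤ a4 ≤ 7. From constraints 8 and 12: a3 ≤ a6 ≤ 7. Hence a2 + a3 ≤ 14. But constraint 15 requires a2 + a3 = 15, and 15 > 14. Contradiction.

Unsatisfiable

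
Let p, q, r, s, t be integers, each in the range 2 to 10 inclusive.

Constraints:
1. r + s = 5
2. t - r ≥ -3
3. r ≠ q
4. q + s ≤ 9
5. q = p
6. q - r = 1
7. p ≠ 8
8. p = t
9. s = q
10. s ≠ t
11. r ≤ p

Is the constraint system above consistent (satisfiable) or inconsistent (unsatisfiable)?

Unsatisfiable

From constraints 5, 8, and 9, s = q = p = t, so s = t. But constraint 10 says s ≠ t. Contradiction.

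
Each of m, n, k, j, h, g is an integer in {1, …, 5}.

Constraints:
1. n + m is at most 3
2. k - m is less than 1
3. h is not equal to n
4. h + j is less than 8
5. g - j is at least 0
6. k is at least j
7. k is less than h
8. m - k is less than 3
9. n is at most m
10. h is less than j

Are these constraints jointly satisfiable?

Unsatisfiable

Constraints 6, 7, and 10 give k < h, h < j, j ≤ k. Chaining: k < h < j ≤ k, which forces k < k — impossible.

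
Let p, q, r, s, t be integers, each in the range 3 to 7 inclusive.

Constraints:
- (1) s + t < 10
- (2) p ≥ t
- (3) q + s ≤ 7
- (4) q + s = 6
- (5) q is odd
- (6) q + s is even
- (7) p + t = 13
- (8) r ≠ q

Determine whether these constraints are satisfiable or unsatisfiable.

Satisfiable

Setting (p, q, r, s, t) = (7, 3, 4, 3, 6) satisfies everything: constraint 1: s + t = 9; constraint 3: q + s = 6, and the others follow.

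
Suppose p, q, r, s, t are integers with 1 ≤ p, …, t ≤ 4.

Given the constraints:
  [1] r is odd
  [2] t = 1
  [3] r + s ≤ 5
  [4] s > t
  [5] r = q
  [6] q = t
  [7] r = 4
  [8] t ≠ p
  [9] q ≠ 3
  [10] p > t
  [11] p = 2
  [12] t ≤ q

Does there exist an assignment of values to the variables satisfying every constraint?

Constraint 7 fixes r = 4 and constraint 2 fixes t = 1. Constraints 5 and 6 give r = q = t, so r = t. But 4 ≠ 1 — contradiction.

Unsatisfiable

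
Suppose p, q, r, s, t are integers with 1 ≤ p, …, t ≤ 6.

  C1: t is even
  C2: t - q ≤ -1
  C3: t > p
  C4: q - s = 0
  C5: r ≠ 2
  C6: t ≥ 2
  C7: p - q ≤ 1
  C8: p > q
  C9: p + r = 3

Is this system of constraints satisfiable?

Constraints 2, 3, and 8 give t < q, q < p, p < t. Chaining: t < q < p < t, which forces t < t — impossible.

Unsatisfiable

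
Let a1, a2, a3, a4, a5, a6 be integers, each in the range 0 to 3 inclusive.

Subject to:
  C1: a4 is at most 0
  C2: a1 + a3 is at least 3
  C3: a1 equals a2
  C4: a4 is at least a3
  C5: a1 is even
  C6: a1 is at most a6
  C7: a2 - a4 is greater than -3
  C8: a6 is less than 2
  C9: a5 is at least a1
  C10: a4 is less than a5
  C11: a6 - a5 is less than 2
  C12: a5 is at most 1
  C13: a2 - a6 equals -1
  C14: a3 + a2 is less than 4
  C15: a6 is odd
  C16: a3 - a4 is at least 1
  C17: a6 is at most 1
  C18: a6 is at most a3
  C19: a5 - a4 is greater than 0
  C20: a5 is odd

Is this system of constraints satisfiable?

Unsatisfiable

From constraints 6 and 17: a1 ≤ a6 ≤ 1. From constraints 1 and 4: a3 ≤ a4 ≤ 0. Hence a1 + a3 ≤ 1. But constraint 2 requires a1 + a3 ≥ 3, and 3 > 1. Contradiction.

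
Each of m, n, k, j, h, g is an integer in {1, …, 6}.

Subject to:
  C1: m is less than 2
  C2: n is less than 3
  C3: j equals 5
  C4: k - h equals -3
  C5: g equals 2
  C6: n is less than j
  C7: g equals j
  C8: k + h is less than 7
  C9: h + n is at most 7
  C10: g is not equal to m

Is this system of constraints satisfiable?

Unsatisfiable

Constraint 5 fixes g = 2 and constraint 3 fixes j = 5, but constraint 7 requires g = j. Since 2 ≠ 5, contradiction.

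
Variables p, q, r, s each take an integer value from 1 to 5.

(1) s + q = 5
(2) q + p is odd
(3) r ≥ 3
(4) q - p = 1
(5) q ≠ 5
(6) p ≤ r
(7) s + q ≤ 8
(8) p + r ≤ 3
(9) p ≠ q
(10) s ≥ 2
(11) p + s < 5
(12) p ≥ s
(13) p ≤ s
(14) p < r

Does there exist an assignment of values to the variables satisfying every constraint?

From constraints 10 and 12: p ≥ s ≥ 2. From constraint 3: r ≥ 3. Hence p + r ≥ 5. But constraint 8 requires p + r ≤ 3, and 3 < 5. Contradiction.

Unsatisfiable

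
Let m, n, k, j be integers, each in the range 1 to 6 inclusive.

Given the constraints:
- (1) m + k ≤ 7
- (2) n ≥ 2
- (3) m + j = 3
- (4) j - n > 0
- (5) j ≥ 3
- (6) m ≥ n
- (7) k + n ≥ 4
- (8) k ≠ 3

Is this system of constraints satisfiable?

From constraints 2 and 6: m ≥ n ≥ 2. From constraint 5: j ≥ 3. Hence m + j ≥ 5. But constraint 3 requires m + j = 3, and 3 < 5. Contradiction.

Unsatisfiable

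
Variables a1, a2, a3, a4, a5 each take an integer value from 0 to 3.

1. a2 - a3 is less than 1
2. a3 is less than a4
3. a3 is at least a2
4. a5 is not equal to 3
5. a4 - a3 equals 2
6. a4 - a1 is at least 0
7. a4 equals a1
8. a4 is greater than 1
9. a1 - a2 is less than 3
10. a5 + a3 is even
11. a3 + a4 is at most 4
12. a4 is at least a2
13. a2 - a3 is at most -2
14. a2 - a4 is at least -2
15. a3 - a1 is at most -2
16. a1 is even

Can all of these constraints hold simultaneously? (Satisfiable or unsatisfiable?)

Unsatisfiable

Constraints 6, 13, 14, and 15 give a3 − a2 ≥ 2, a2 − a4 ≥ -2, a4 − a1 ≥ 0, a1 − a3 ≥ 2.
Adding all 4 inequalities: the left sides telescope to 0, and the right sides sum to 2 + (-2) + 0 + 2 = 2. So 0 ≥ 2, which is false.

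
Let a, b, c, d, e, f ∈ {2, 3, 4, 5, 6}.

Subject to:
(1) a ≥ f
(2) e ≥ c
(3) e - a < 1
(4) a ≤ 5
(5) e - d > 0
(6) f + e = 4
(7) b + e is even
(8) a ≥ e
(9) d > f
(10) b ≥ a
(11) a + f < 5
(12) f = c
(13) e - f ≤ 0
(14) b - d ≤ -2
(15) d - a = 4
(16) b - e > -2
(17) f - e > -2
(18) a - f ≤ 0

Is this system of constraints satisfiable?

Constraints 5, 8, 9, and 18 give a ≤ f, f < d, d < e, e ≤ a. Chaining: a ≤ f < d < e ≤ a, which forces a < a — impossible.

Unsatisfiable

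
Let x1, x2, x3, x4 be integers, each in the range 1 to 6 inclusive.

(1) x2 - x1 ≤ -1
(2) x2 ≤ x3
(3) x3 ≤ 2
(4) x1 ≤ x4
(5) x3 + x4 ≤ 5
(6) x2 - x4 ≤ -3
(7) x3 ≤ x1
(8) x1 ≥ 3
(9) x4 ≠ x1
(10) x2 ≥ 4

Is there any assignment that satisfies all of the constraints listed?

From constraints 2 and 10: x3 ≥ x2 ≥ 4. From constraints 4 and 8: x4 ≥ x1 ≥ 3. Hence x3 + x4 ≥ 7. But constraint 5 requires x3 + x4 ≤ 5, and 5 < 7. Contradiction.

Unsatisfiable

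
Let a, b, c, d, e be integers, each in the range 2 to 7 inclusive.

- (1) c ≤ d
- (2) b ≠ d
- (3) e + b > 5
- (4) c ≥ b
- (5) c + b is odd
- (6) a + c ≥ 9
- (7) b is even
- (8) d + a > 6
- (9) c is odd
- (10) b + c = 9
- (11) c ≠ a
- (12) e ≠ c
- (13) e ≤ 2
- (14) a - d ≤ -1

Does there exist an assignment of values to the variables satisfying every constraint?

Satisfiable

Take a = 4, b = 4, c = 5, d = 5, e = 2. Then constraint 3: e + b = 6; constraint 6: a + c = 9; constraint 8: d + a = 9, and every other listed constraint is also met.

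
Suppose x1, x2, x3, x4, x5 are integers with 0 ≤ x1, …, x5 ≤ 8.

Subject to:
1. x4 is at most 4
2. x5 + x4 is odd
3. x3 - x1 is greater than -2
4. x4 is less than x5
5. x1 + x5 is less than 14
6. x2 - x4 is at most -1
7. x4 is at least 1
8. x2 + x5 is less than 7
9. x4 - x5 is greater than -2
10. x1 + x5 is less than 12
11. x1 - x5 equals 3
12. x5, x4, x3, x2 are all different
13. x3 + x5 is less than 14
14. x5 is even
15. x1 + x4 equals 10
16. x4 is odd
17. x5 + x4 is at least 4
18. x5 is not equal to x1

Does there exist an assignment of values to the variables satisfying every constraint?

Setting (x1, x2, x3, x4, x5) = (7, 2, 8, 3, 4) satisfies everything: constraint 3: x3 - x1 = 1; constraint 5: x1 + x5 = 11, and the others follow.

Satisfiable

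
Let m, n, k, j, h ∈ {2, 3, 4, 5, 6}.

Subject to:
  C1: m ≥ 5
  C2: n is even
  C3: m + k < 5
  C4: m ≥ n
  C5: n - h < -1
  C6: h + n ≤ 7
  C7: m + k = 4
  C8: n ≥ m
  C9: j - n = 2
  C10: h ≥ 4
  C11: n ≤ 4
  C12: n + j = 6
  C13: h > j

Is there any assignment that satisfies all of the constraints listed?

From constraint 10: h ≥ 4. From constraints 1 and 8: n ≥ m ≥ 5. Hence h + n ≥ 9. But constraint 6 requires h + n ≤ 7, and 7 < 9. Contradiction.

Unsatisfiable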